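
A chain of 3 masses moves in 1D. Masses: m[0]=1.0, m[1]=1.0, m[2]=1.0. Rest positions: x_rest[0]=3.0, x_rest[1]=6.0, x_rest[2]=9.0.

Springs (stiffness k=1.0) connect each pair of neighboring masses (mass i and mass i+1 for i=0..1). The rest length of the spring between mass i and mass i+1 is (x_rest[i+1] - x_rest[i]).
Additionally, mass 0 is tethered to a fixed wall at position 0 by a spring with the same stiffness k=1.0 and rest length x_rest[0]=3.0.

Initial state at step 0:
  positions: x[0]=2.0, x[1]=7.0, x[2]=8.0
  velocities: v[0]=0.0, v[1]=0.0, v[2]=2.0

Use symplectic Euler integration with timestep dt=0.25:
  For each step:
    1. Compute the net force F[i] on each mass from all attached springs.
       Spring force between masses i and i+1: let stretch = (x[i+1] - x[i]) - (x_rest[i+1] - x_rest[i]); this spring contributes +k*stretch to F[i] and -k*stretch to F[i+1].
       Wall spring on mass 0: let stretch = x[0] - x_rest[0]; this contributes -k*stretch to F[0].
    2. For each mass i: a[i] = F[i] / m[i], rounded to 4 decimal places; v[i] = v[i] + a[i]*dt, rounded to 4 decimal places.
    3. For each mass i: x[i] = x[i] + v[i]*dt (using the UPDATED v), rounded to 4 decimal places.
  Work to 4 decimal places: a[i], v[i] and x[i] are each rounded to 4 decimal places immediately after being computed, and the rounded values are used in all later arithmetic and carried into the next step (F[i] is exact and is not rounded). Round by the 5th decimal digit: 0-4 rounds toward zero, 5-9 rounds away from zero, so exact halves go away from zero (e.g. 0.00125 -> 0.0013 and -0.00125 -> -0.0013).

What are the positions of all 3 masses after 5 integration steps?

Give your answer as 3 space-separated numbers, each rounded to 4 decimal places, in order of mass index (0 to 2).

Step 0: x=[2.0000 7.0000 8.0000] v=[0.0000 0.0000 2.0000]
Step 1: x=[2.1875 6.7500 8.6250] v=[0.7500 -1.0000 2.5000]
Step 2: x=[2.5235 6.3320 9.3203] v=[1.3438 -1.6719 2.7813]
Step 3: x=[2.9398 5.8628 10.0164] v=[1.6651 -1.8770 2.7842]
Step 4: x=[3.3550 5.4705 10.6404] v=[1.6609 -1.5694 2.4958]
Step 5: x=[3.6928 5.2691 11.1287] v=[1.3510 -0.8058 1.9533]

Answer: 3.6928 5.2691 11.1287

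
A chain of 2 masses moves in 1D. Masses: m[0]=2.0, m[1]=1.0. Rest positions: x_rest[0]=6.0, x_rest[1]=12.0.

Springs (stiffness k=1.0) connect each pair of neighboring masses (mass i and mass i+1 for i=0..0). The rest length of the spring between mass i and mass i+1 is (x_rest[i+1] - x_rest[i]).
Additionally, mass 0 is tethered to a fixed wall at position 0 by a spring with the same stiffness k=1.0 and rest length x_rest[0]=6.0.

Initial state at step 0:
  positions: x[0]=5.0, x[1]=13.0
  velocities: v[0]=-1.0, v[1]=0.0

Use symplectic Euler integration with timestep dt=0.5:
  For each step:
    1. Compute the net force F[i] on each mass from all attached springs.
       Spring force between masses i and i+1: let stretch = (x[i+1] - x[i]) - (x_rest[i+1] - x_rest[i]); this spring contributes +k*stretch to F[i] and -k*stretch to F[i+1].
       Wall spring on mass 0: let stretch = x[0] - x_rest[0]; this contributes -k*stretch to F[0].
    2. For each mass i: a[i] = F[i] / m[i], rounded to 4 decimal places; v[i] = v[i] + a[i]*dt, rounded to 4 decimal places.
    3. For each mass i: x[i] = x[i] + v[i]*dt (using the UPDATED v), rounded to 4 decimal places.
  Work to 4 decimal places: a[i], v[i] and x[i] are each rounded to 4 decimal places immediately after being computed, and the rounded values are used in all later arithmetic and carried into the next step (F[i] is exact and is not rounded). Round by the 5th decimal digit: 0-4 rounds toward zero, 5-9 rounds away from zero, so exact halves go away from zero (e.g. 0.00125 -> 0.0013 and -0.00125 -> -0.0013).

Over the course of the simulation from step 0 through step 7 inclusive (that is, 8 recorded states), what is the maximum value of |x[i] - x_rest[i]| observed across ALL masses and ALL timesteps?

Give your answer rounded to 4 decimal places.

Step 0: x=[5.0000 13.0000] v=[-1.0000 0.0000]
Step 1: x=[4.8750 12.5000] v=[-0.2500 -1.0000]
Step 2: x=[5.0938 11.5938] v=[0.4375 -1.8125]
Step 3: x=[5.4884 10.5626] v=[0.7891 -2.0625]
Step 4: x=[5.8312 9.7628] v=[0.6856 -1.5996]
Step 5: x=[5.9366 9.4801] v=[0.2107 -0.5654]
Step 6: x=[5.7428 9.8116] v=[-0.3876 0.6629]
Step 7: x=[5.3398 10.6259] v=[-0.8061 1.6285]
Max displacement = 2.5199

Answer: 2.5199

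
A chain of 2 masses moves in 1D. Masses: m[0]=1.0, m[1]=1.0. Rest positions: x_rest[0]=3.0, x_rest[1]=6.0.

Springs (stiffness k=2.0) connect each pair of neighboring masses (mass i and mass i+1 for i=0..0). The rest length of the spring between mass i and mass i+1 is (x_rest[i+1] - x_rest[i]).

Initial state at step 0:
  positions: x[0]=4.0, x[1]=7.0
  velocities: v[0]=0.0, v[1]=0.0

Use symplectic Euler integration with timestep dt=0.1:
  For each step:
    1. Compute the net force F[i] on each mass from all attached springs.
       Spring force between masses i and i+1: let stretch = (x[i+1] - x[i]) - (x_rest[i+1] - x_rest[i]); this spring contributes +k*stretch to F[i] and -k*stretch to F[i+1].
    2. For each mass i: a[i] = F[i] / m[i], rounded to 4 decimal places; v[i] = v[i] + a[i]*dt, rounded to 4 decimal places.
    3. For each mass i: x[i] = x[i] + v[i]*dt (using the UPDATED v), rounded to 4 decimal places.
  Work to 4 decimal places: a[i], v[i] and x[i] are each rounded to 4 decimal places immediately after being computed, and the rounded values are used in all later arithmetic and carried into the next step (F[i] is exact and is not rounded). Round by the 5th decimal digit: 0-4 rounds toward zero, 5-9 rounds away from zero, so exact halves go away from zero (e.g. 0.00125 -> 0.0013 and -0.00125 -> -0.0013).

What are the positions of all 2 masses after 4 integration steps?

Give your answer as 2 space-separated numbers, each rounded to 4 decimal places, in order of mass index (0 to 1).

Answer: 4.0000 7.0000

Derivation:
Step 0: x=[4.0000 7.0000] v=[0.0000 0.0000]
Step 1: x=[4.0000 7.0000] v=[0.0000 0.0000]
Step 2: x=[4.0000 7.0000] v=[0.0000 0.0000]
Step 3: x=[4.0000 7.0000] v=[0.0000 0.0000]
Step 4: x=[4.0000 7.0000] v=[0.0000 0.0000]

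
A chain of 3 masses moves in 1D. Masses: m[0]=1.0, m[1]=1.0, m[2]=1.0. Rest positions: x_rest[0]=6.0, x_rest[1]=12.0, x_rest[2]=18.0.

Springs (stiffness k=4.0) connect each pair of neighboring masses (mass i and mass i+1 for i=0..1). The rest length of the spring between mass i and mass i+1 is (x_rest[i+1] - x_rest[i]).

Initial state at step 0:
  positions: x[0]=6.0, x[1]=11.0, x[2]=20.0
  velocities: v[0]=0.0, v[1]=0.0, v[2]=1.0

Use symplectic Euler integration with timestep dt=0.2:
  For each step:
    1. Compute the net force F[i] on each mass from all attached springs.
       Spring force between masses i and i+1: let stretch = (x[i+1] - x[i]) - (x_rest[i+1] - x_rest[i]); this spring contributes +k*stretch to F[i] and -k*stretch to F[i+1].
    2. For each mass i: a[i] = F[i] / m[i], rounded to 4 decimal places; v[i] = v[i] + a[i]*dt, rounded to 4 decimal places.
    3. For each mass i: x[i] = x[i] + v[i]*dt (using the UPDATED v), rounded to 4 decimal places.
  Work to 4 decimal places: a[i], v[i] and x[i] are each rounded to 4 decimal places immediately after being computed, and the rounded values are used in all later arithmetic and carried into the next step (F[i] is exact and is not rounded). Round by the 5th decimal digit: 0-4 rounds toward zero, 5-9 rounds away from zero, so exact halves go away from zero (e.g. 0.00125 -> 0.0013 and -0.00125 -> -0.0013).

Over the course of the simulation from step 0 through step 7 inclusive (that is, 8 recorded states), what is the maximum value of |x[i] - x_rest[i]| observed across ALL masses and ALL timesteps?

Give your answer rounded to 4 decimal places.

Answer: 2.0800

Derivation:
Step 0: x=[6.0000 11.0000 20.0000] v=[0.0000 0.0000 1.0000]
Step 1: x=[5.8400 11.6400 19.7200] v=[-0.8000 3.2000 -1.4000]
Step 2: x=[5.6480 12.6448 19.1072] v=[-0.9600 5.0240 -3.0640]
Step 3: x=[5.6155 13.5641 18.4204] v=[-0.1626 4.5965 -3.4339]
Step 4: x=[5.8948 13.9886 17.9166] v=[1.3963 2.1227 -2.5189]
Step 5: x=[6.5091 13.7466 17.7443] v=[3.0713 -1.2099 -0.8613]
Step 6: x=[7.3214 12.9863 17.8924] v=[4.0613 -3.8017 0.7405]
Step 7: x=[8.0800 12.1046 18.2155] v=[3.7932 -4.4087 1.6156]
Max displacement = 2.0800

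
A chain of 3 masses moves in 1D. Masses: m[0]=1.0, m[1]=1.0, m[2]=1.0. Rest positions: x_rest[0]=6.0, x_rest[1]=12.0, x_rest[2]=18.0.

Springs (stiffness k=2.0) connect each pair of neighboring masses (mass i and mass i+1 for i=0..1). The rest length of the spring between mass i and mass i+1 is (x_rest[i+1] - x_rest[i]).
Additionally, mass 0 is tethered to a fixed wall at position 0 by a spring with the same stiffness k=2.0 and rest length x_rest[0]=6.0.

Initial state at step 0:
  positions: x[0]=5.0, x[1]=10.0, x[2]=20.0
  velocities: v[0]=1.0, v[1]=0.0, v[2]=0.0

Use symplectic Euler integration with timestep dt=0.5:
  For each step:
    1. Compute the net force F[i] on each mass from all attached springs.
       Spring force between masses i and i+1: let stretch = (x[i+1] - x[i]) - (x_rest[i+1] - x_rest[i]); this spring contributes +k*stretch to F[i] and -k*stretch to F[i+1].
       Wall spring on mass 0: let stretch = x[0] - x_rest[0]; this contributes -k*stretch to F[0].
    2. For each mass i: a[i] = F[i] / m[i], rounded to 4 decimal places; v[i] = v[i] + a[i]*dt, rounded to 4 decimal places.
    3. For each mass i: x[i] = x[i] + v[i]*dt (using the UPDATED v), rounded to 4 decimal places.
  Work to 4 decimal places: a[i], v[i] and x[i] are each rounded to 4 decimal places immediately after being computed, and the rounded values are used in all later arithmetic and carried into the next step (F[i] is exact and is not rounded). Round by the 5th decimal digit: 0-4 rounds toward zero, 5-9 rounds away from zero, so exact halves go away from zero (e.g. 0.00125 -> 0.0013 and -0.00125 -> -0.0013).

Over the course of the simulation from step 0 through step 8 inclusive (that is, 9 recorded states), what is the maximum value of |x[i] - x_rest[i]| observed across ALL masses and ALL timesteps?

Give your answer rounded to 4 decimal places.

Step 0: x=[5.0000 10.0000 20.0000] v=[1.0000 0.0000 0.0000]
Step 1: x=[5.5000 12.5000 18.0000] v=[1.0000 5.0000 -4.0000]
Step 2: x=[6.7500 14.2500 16.2500] v=[2.5000 3.5000 -3.5000]
Step 3: x=[8.3750 13.2500 16.5000] v=[3.2500 -2.0000 0.5000]
Step 4: x=[8.2500 11.4375 18.1250] v=[-0.2500 -3.6250 3.2500]
Step 5: x=[5.5938 11.3750 19.4063] v=[-5.3125 -0.1250 2.5625]
Step 6: x=[3.0313 12.4376 19.6719] v=[-5.1251 2.1251 0.5312]
Step 7: x=[3.6563 12.4142 19.3204] v=[1.2499 -0.0469 -0.7031]
Step 8: x=[6.8321 11.4649 18.5158] v=[6.3515 -1.8986 -1.6093]
Max displacement = 2.9687

Answer: 2.9687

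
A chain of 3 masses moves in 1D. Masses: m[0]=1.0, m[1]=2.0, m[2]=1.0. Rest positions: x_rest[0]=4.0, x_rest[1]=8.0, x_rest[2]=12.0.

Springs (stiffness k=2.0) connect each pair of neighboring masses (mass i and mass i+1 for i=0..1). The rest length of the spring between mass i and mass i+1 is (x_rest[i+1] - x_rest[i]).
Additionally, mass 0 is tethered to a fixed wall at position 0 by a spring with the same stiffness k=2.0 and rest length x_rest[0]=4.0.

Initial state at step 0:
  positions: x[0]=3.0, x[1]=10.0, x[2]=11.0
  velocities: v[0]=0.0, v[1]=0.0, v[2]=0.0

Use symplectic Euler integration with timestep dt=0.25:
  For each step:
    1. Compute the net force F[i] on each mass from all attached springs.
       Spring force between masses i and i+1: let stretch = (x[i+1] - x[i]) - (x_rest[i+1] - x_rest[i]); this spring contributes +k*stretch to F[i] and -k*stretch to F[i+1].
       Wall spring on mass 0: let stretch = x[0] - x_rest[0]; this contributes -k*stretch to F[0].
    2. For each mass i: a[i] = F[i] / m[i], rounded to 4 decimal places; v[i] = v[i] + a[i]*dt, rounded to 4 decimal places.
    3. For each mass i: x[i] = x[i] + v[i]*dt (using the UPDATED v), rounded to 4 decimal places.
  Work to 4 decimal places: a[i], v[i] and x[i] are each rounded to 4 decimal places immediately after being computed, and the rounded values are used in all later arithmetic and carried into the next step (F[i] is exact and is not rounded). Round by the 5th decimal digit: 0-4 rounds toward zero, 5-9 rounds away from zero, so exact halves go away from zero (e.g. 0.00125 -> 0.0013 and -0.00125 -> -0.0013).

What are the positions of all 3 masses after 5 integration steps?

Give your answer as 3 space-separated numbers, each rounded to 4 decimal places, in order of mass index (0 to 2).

Answer: 5.8903 7.1847 13.9689

Derivation:
Step 0: x=[3.0000 10.0000 11.0000] v=[0.0000 0.0000 0.0000]
Step 1: x=[3.5000 9.6250 11.3750] v=[2.0000 -1.5000 1.5000]
Step 2: x=[4.3281 8.9766 12.0313] v=[3.3125 -2.5938 2.6250]
Step 3: x=[5.1963 8.2285 12.8057] v=[3.4727 -2.9923 3.0977]
Step 4: x=[5.7940 7.5770 13.5080] v=[2.3907 -2.6061 2.8091]
Step 5: x=[5.8903 7.1847 13.9689] v=[0.3852 -1.5691 1.8436]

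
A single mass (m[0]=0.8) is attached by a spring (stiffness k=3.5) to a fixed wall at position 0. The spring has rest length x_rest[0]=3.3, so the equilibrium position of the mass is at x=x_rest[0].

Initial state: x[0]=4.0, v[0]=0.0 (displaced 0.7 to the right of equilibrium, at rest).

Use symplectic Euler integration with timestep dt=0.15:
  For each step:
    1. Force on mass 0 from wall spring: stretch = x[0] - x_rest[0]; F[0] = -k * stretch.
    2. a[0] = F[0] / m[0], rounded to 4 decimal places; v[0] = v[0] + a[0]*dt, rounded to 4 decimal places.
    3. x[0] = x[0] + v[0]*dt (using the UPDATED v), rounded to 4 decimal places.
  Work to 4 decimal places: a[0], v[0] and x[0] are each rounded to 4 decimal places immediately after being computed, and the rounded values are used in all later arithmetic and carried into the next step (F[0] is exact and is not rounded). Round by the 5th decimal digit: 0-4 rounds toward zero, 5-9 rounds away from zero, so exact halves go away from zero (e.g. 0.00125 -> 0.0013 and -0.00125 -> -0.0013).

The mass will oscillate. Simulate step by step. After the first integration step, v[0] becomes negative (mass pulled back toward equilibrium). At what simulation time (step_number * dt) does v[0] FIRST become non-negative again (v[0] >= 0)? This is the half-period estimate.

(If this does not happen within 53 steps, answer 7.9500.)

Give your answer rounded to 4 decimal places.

Answer: 1.5000

Derivation:
Step 0: x=[4.0000] v=[0.0000]
Step 1: x=[3.9311] v=[-0.4594]
Step 2: x=[3.8001] v=[-0.8736]
Step 3: x=[3.6198] v=[-1.2018]
Step 4: x=[3.4080] v=[-1.4117]
Step 5: x=[3.1856] v=[-1.4826]
Step 6: x=[2.9745] v=[-1.4075]
Step 7: x=[2.7954] v=[-1.1939]
Step 8: x=[2.6660] v=[-0.8628]
Step 9: x=[2.5990] v=[-0.4467]
Step 10: x=[2.6010] v=[0.0133]
First v>=0 after going negative at step 10, time=1.5000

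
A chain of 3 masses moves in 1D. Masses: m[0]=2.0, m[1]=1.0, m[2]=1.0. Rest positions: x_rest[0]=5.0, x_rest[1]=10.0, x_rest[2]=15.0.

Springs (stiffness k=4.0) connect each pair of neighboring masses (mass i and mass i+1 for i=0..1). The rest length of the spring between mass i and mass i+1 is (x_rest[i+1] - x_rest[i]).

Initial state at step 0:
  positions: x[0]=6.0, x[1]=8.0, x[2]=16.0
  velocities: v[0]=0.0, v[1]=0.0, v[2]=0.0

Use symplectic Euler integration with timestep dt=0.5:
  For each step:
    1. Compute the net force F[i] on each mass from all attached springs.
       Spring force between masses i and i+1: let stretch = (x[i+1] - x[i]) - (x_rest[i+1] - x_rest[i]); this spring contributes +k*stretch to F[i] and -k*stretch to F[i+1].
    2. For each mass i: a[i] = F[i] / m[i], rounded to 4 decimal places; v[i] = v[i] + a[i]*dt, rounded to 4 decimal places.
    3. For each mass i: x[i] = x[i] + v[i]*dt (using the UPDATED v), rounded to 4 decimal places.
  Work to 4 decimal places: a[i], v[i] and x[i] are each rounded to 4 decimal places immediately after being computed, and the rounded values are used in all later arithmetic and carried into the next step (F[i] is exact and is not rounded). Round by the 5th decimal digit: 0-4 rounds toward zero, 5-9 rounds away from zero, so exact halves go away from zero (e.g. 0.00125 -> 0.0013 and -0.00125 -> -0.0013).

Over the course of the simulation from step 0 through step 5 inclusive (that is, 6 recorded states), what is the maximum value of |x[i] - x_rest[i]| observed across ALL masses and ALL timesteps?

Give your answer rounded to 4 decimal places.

Answer: 4.0000

Derivation:
Step 0: x=[6.0000 8.0000 16.0000] v=[0.0000 0.0000 0.0000]
Step 1: x=[4.5000 14.0000 13.0000] v=[-3.0000 12.0000 -6.0000]
Step 2: x=[5.2500 9.5000 16.0000] v=[1.5000 -9.0000 6.0000]
Step 3: x=[5.6250 7.2500 17.5000] v=[0.7500 -4.5000 3.0000]
Step 4: x=[4.3125 13.6250 13.7500] v=[-2.6250 12.7500 -7.5000]
Step 5: x=[5.1563 10.8125 14.8750] v=[1.6875 -5.6250 2.2500]
Max displacement = 4.0000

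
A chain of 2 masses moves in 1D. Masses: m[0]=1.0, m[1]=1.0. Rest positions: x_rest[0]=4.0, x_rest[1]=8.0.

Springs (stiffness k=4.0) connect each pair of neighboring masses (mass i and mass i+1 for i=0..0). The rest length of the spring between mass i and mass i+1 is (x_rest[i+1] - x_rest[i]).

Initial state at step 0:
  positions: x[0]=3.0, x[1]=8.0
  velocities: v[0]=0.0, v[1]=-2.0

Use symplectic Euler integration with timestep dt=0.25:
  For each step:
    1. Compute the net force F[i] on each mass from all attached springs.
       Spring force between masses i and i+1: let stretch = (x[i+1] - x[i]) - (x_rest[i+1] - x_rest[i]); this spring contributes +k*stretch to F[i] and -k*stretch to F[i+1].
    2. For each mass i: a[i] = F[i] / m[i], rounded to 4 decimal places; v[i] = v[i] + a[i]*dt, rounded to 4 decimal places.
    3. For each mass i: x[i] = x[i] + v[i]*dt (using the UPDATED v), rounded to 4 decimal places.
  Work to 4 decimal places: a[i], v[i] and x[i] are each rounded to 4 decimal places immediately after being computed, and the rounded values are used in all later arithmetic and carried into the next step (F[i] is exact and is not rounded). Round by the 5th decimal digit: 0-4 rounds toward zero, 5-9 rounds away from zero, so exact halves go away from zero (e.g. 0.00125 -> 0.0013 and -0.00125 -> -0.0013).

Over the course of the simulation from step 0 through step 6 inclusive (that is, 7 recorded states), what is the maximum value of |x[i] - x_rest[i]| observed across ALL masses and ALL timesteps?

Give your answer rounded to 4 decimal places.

Step 0: x=[3.0000 8.0000] v=[0.0000 -2.0000]
Step 1: x=[3.2500 7.2500] v=[1.0000 -3.0000]
Step 2: x=[3.5000 6.5000] v=[1.0000 -3.0000]
Step 3: x=[3.5000 6.0000] v=[0.0000 -2.0000]
Step 4: x=[3.1250 5.8750] v=[-1.5000 -0.5000]
Step 5: x=[2.4375 6.0625] v=[-2.7500 0.7500]
Step 6: x=[1.6563 6.3438] v=[-3.1250 1.1250]
Max displacement = 2.3437

Answer: 2.3437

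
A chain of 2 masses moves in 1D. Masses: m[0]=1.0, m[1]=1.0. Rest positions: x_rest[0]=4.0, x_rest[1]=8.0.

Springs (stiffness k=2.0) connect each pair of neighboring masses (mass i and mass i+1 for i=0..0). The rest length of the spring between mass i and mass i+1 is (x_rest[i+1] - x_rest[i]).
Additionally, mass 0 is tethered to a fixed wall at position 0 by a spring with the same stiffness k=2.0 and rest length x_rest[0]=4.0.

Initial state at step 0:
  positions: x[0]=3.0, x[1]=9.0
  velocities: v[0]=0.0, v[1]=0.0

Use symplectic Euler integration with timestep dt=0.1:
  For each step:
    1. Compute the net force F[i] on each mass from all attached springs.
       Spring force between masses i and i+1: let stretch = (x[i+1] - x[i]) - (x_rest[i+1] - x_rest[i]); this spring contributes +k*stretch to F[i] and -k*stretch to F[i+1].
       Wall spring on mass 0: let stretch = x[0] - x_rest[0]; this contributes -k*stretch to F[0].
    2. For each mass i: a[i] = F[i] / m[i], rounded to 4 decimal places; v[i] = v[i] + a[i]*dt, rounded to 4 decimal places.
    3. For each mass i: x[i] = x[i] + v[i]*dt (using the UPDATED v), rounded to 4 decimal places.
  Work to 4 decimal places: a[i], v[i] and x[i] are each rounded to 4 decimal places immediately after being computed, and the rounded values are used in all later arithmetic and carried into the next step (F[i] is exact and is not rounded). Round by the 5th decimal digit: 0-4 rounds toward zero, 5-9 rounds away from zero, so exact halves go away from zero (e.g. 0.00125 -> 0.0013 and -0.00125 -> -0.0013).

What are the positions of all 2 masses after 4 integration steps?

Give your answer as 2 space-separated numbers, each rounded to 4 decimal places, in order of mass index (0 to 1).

Step 0: x=[3.0000 9.0000] v=[0.0000 0.0000]
Step 1: x=[3.0600 8.9600] v=[0.6000 -0.4000]
Step 2: x=[3.1768 8.8820] v=[1.1680 -0.7800]
Step 3: x=[3.3442 8.7699] v=[1.6737 -1.1210]
Step 4: x=[3.5532 8.6293] v=[2.0900 -1.4061]

Answer: 3.5532 8.6293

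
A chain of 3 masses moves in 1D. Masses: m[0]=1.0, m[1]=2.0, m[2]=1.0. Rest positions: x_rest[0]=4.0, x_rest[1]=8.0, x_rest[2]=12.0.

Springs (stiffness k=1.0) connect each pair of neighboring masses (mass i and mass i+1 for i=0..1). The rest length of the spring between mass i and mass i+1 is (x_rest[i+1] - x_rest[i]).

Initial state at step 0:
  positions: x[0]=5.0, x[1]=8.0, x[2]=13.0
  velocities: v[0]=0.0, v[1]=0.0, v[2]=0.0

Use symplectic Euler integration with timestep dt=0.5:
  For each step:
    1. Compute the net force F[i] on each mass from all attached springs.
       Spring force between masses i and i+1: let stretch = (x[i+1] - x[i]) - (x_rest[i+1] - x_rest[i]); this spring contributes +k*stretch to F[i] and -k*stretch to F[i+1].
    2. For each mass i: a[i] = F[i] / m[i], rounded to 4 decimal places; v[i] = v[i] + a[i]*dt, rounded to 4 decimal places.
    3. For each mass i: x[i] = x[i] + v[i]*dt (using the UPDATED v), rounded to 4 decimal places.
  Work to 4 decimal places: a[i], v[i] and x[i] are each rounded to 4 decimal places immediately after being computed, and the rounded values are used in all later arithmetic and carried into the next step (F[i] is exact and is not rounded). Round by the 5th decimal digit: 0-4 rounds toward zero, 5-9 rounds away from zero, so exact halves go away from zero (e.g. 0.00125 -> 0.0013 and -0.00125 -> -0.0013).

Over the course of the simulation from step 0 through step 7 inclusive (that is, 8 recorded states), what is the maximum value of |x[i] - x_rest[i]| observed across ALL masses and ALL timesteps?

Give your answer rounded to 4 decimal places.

Answer: 1.0313

Derivation:
Step 0: x=[5.0000 8.0000 13.0000] v=[0.0000 0.0000 0.0000]
Step 1: x=[4.7500 8.2500 12.7500] v=[-0.5000 0.5000 -0.5000]
Step 2: x=[4.3750 8.6250 12.3750] v=[-0.7500 0.7500 -0.7500]
Step 3: x=[4.0625 8.9375 12.0625] v=[-0.6250 0.6250 -0.6250]
Step 4: x=[3.9688 9.0313 11.9688] v=[-0.1875 0.1875 -0.1875]
Step 5: x=[4.1407 8.8594 12.1407] v=[0.3438 -0.3438 0.3438]
Step 6: x=[4.4923 8.5078 12.4923] v=[0.7032 -0.7032 0.7032]
Step 7: x=[4.8478 8.1523 12.8478] v=[0.7110 -0.7110 0.7110]
Max displacement = 1.0313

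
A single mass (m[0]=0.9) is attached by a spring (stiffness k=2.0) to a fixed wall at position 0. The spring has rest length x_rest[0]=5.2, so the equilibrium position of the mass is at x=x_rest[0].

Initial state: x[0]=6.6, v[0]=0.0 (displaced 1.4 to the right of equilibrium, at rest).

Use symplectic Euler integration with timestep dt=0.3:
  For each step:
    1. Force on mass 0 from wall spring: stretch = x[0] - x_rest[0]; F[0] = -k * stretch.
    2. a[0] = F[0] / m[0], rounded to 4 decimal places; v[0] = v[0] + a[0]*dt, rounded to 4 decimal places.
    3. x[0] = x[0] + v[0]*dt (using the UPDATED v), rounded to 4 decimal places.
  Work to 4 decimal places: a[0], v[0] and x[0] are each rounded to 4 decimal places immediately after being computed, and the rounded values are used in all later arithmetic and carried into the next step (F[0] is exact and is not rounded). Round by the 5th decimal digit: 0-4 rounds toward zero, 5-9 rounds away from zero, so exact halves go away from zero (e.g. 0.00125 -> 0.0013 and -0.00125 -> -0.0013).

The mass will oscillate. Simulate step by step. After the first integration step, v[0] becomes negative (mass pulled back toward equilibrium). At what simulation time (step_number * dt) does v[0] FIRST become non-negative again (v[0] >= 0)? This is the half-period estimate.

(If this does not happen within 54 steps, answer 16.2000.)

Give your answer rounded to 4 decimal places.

Answer: 2.1000

Derivation:
Step 0: x=[6.6000] v=[0.0000]
Step 1: x=[6.3200] v=[-0.9333]
Step 2: x=[5.8160] v=[-1.6800]
Step 3: x=[5.1888] v=[-2.0907]
Step 4: x=[4.5638] v=[-2.0832]
Step 5: x=[4.0661] v=[-1.6591]
Step 6: x=[3.7951] v=[-0.9032]
Step 7: x=[3.8051] v=[0.0334]
First v>=0 after going negative at step 7, time=2.1000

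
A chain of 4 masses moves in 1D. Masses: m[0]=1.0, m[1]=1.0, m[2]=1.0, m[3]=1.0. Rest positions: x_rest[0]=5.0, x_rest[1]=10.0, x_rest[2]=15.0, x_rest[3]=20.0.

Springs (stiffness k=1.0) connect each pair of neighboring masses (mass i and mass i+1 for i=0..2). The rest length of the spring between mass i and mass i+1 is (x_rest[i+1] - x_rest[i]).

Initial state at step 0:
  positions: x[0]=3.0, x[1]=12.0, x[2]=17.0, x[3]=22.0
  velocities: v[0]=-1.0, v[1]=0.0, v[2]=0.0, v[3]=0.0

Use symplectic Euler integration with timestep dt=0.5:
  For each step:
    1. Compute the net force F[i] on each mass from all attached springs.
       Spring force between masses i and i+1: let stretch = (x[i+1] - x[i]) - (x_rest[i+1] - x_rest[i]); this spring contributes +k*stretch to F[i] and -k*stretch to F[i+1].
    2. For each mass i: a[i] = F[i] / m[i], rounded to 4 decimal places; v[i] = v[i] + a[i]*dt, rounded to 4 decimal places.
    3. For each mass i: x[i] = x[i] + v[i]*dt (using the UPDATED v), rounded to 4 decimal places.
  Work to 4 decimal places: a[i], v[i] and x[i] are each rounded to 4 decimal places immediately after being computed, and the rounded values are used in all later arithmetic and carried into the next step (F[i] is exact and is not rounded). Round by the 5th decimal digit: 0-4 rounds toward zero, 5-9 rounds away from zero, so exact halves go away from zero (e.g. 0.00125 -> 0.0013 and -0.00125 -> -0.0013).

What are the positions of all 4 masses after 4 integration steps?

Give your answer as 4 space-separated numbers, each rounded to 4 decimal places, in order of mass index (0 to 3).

Answer: 6.3829 8.9923 14.9766 21.6485

Derivation:
Step 0: x=[3.0000 12.0000 17.0000 22.0000] v=[-1.0000 0.0000 0.0000 0.0000]
Step 1: x=[3.5000 11.0000 17.0000 22.0000] v=[1.0000 -2.0000 0.0000 0.0000]
Step 2: x=[4.6250 9.6250 16.7500 22.0000] v=[2.2500 -2.7500 -0.5000 0.0000]
Step 3: x=[5.7500 8.7813 16.0313 21.9375] v=[2.2500 -1.6875 -1.4375 -0.1250]
Step 4: x=[6.3829 8.9923 14.9766 21.6485] v=[1.2657 0.4219 -2.1094 -0.5781]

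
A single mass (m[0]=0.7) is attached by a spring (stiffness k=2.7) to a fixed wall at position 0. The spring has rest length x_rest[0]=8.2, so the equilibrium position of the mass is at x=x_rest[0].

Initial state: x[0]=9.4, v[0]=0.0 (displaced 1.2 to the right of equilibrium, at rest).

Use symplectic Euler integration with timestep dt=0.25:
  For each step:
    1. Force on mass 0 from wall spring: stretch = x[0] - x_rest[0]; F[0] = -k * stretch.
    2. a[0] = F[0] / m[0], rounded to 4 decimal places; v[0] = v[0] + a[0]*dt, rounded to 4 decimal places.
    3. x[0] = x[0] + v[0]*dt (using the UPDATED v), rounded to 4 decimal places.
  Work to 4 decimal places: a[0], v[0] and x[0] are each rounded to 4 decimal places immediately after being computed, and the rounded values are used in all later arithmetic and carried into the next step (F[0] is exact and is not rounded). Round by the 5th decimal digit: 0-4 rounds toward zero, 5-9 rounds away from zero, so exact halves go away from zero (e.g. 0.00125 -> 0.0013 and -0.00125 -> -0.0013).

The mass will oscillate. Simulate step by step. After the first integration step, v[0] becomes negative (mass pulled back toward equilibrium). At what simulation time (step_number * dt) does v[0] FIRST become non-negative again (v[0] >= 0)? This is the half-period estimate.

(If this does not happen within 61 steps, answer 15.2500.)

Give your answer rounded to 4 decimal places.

Step 0: x=[9.4000] v=[0.0000]
Step 1: x=[9.1107] v=[-1.1572]
Step 2: x=[8.6019] v=[-2.0354]
Step 3: x=[7.9962] v=[-2.4230]
Step 4: x=[7.4396] v=[-2.2265]
Step 5: x=[7.0663] v=[-1.4933]
Step 6: x=[6.9663] v=[-0.4001]
Step 7: x=[7.1637] v=[0.7896]
First v>=0 after going negative at step 7, time=1.7500

Answer: 1.7500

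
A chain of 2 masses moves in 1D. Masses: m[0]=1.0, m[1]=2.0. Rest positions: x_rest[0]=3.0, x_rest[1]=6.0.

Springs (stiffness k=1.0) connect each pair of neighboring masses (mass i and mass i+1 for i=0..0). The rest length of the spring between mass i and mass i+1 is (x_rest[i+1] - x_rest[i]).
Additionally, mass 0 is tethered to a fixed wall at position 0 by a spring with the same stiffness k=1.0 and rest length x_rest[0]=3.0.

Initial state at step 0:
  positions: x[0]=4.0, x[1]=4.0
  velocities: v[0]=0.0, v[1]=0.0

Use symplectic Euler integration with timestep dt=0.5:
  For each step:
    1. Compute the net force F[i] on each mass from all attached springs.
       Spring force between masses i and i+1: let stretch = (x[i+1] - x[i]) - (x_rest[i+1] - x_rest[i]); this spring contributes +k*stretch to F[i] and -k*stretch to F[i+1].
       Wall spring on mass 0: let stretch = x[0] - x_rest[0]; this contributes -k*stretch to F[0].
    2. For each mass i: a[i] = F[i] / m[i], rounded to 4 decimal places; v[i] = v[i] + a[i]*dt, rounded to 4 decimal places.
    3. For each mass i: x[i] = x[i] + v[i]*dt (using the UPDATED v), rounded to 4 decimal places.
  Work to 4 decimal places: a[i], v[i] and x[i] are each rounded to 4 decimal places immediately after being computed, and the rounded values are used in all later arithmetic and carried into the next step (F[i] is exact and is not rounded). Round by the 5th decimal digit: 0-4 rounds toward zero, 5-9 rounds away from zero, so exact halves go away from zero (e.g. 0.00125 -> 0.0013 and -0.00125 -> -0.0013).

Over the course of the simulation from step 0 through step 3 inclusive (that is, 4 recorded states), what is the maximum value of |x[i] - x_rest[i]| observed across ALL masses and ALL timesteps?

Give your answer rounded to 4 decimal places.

Answer: 2.3710

Derivation:
Step 0: x=[4.0000 4.0000] v=[0.0000 0.0000]
Step 1: x=[3.0000 4.3750] v=[-2.0000 0.7500]
Step 2: x=[1.5938 4.9532] v=[-2.8125 1.1563]
Step 3: x=[0.6290 5.4865] v=[-1.9297 1.0665]
Max displacement = 2.3710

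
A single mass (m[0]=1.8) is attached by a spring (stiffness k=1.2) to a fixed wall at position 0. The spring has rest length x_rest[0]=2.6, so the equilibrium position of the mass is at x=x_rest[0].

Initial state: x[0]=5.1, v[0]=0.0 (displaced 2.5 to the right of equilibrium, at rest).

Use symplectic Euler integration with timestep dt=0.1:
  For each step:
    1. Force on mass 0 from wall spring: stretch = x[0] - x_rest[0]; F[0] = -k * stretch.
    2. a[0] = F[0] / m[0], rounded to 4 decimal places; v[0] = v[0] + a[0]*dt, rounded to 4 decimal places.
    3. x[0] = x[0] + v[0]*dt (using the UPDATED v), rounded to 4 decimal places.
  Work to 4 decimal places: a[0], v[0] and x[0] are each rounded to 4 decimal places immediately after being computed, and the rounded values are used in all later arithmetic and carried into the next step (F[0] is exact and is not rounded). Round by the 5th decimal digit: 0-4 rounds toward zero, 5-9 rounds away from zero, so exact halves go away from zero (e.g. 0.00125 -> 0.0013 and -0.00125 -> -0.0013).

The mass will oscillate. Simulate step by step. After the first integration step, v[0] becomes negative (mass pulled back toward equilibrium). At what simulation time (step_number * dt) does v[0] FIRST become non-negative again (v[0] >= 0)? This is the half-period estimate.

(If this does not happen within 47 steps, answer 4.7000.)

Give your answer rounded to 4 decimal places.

Step 0: x=[5.1000] v=[0.0000]
Step 1: x=[5.0833] v=[-0.1667]
Step 2: x=[5.0501] v=[-0.3323]
Step 3: x=[5.0005] v=[-0.4956]
Step 4: x=[4.9349] v=[-0.6556]
Step 5: x=[4.8538] v=[-0.8113]
Step 6: x=[4.7576] v=[-0.9616]
Step 7: x=[4.6471] v=[-1.1054]
Step 8: x=[4.5229] v=[-1.2419]
Step 9: x=[4.3859] v=[-1.3701]
Step 10: x=[4.2370] v=[-1.4892]
Step 11: x=[4.0772] v=[-1.5983]
Step 12: x=[3.9075] v=[-1.6968]
Step 13: x=[3.7291] v=[-1.7840]
Step 14: x=[3.5432] v=[-1.8593]
Step 15: x=[3.3510] v=[-1.9222]
Step 16: x=[3.1538] v=[-1.9723]
Step 17: x=[2.9529] v=[-2.0092]
Step 18: x=[2.7496] v=[-2.0327]
Step 19: x=[2.5453] v=[-2.0427]
Step 20: x=[2.3414] v=[-2.0391]
Step 21: x=[2.1392] v=[-2.0219]
Step 22: x=[1.9401] v=[-1.9912]
Step 23: x=[1.7454] v=[-1.9472]
Step 24: x=[1.5564] v=[-1.8902]
Step 25: x=[1.3743] v=[-1.8206]
Step 26: x=[1.2004] v=[-1.7389]
Step 27: x=[1.0358] v=[-1.6456]
Step 28: x=[0.8817] v=[-1.5413]
Step 29: x=[0.7390] v=[-1.4268]
Step 30: x=[0.6087] v=[-1.3027]
Step 31: x=[0.4917] v=[-1.1700]
Step 32: x=[0.3888] v=[-1.0295]
Step 33: x=[0.3006] v=[-0.8821]
Step 34: x=[0.2277] v=[-0.7288]
Step 35: x=[0.1706] v=[-0.5707]
Step 36: x=[0.1297] v=[-0.4087]
Step 37: x=[0.1053] v=[-0.2440]
Step 38: x=[0.0975] v=[-0.0777]
Step 39: x=[0.1064] v=[0.0891]
First v>=0 after going negative at step 39, time=3.9000

Answer: 3.9000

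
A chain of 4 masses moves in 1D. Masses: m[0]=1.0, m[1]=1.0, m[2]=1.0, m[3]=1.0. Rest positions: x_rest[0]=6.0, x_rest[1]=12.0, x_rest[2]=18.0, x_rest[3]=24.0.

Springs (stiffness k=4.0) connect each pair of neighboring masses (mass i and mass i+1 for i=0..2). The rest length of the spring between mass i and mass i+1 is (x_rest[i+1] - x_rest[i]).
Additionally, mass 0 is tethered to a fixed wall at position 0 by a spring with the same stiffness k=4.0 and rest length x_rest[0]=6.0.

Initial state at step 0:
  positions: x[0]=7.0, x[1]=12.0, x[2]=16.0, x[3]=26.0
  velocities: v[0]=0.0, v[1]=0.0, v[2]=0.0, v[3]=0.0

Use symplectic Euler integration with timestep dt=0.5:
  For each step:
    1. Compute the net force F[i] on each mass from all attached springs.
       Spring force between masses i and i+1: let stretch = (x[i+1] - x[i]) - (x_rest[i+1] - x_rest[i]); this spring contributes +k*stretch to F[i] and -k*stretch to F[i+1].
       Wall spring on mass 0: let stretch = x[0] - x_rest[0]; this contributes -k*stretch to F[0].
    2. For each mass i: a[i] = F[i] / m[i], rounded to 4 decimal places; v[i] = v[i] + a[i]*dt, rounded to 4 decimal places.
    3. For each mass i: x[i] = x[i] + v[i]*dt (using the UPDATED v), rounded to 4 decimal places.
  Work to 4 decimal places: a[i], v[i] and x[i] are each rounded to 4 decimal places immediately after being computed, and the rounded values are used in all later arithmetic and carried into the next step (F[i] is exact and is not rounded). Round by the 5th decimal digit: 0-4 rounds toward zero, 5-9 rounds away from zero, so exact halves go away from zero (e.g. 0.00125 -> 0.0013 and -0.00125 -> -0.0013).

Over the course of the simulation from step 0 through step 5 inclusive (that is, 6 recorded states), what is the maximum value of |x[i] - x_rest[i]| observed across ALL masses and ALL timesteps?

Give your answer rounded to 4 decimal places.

Step 0: x=[7.0000 12.0000 16.0000 26.0000] v=[0.0000 0.0000 0.0000 0.0000]
Step 1: x=[5.0000 11.0000 22.0000 22.0000] v=[-4.0000 -2.0000 12.0000 -8.0000]
Step 2: x=[4.0000 15.0000 17.0000 24.0000] v=[-2.0000 8.0000 -10.0000 4.0000]
Step 3: x=[10.0000 10.0000 17.0000 25.0000] v=[12.0000 -10.0000 0.0000 2.0000]
Step 4: x=[6.0000 12.0000 18.0000 24.0000] v=[-8.0000 4.0000 2.0000 -2.0000]
Step 5: x=[2.0000 14.0000 19.0000 23.0000] v=[-8.0000 4.0000 2.0000 -2.0000]
Max displacement = 4.0000

Answer: 4.0000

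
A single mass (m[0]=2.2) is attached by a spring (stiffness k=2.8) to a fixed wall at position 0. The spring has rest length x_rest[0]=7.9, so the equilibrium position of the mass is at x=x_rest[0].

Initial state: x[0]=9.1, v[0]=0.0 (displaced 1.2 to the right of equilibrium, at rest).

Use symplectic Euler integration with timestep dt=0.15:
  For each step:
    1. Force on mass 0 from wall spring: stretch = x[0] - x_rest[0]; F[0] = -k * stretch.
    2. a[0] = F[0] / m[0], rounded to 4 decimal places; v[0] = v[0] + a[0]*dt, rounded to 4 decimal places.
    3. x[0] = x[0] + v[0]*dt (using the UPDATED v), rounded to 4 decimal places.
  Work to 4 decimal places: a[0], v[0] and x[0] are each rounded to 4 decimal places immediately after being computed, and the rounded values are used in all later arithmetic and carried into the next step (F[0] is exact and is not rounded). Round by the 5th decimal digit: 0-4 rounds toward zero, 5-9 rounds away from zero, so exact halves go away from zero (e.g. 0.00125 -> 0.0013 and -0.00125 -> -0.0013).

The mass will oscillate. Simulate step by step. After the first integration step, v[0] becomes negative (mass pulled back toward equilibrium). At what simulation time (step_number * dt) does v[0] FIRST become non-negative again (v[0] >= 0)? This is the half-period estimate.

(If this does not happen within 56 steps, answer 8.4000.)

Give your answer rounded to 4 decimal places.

Answer: 2.8500

Derivation:
Step 0: x=[9.1000] v=[0.0000]
Step 1: x=[9.0656] v=[-0.2291]
Step 2: x=[8.9979] v=[-0.4516]
Step 3: x=[8.8987] v=[-0.6612]
Step 4: x=[8.7709] v=[-0.8519]
Step 5: x=[8.6182] v=[-1.0182]
Step 6: x=[8.4449] v=[-1.1553]
Step 7: x=[8.2560] v=[-1.2593]
Step 8: x=[8.0569] v=[-1.3273]
Step 9: x=[7.8533] v=[-1.3573]
Step 10: x=[7.6510] v=[-1.3484]
Step 11: x=[7.4559] v=[-1.3009]
Step 12: x=[7.2735] v=[-1.2161]
Step 13: x=[7.1090] v=[-1.0965]
Step 14: x=[6.9672] v=[-0.9455]
Step 15: x=[6.8521] v=[-0.7674]
Step 16: x=[6.7670] v=[-0.5673]
Step 17: x=[6.7144] v=[-0.3510]
Step 18: x=[6.6957] v=[-0.1247]
Step 19: x=[6.7115] v=[0.1052]
First v>=0 after going negative at step 19, time=2.8500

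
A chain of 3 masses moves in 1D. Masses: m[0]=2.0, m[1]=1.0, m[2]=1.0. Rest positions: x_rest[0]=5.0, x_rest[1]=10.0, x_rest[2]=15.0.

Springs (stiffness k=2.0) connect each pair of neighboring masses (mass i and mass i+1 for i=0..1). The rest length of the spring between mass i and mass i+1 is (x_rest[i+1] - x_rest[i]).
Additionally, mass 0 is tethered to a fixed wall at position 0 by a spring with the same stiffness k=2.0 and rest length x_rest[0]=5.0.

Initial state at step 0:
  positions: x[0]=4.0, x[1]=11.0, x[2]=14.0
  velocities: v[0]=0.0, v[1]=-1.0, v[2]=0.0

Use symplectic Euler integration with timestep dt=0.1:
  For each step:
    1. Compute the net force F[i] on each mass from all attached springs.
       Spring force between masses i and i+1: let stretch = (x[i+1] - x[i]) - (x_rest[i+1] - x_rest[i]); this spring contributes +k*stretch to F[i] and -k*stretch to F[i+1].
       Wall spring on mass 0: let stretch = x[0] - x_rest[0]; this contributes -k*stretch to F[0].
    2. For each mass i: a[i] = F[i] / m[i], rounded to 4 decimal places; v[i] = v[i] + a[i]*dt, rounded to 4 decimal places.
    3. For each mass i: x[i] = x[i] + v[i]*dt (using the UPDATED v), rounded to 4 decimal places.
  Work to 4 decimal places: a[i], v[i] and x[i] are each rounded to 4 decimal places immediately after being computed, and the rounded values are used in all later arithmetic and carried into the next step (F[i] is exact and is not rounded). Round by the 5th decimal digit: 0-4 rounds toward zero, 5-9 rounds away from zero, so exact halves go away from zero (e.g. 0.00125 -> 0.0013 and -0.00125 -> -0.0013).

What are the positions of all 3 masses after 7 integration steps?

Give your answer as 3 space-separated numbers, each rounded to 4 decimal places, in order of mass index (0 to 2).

Answer: 4.6296 8.7851 14.7480

Derivation:
Step 0: x=[4.0000 11.0000 14.0000] v=[0.0000 -1.0000 0.0000]
Step 1: x=[4.0300 10.8200 14.0400] v=[0.3000 -1.8000 0.4000]
Step 2: x=[4.0876 10.5686 14.1156] v=[0.5760 -2.5140 0.7560]
Step 3: x=[4.1691 10.2585 14.2203] v=[0.8153 -3.1008 1.0466]
Step 4: x=[4.2698 9.9059 14.3457] v=[1.0073 -3.5263 1.2542]
Step 5: x=[4.3842 9.5293 14.4823] v=[1.1439 -3.7656 1.3662]
Step 6: x=[4.5062 9.1489 14.6199] v=[1.2200 -3.8040 1.3756]
Step 7: x=[4.6296 8.7851 14.7480] v=[1.2337 -3.6383 1.2814]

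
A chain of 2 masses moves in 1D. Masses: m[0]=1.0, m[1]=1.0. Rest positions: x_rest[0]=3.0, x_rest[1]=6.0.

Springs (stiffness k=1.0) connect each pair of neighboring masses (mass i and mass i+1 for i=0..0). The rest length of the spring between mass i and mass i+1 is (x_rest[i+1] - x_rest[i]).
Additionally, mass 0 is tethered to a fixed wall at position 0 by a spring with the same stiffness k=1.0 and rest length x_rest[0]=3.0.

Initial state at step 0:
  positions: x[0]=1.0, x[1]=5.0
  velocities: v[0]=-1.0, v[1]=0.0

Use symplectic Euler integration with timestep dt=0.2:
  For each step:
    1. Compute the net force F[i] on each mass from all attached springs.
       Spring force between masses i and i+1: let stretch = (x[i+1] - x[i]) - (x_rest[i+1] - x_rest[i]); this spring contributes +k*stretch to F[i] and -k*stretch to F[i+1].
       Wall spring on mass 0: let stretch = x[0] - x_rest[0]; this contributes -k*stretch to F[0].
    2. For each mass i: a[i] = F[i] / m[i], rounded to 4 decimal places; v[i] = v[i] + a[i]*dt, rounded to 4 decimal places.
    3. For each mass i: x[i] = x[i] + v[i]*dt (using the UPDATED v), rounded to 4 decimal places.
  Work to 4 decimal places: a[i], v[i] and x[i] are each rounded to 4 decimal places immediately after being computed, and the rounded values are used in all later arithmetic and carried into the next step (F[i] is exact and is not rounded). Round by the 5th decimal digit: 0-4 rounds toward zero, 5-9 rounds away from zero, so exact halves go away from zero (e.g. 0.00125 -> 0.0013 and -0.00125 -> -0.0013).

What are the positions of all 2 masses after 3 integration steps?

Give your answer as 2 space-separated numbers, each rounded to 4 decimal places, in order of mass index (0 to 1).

Answer: 1.1276 4.7603

Derivation:
Step 0: x=[1.0000 5.0000] v=[-1.0000 0.0000]
Step 1: x=[0.9200 4.9600] v=[-0.4000 -0.2000]
Step 2: x=[0.9648 4.8784] v=[0.2240 -0.4080]
Step 3: x=[1.1276 4.7603] v=[0.8138 -0.5907]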